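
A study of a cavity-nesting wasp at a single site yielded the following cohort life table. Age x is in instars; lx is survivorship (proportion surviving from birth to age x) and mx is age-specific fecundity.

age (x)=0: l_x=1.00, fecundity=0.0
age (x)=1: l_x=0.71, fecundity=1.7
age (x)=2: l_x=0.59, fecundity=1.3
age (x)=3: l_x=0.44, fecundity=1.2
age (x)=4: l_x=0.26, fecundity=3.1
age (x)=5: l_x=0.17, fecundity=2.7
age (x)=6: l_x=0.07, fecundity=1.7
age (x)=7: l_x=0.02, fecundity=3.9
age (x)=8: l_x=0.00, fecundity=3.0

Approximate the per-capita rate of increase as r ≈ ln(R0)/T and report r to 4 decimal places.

0.4917

R0 = Σ lx·mx = 0 + 1.207 + 0.767 + 0.528 + 0.806 + 0.459 + 0.119 + 0.078 + 0 = 3.964
Σ x·lx·mx = 11.104; T = 11.104/3.964 = 2.80121…
r ≈ ln(R0)/T = ln(3.964)/2.80121… = 0.491664… → 0.4917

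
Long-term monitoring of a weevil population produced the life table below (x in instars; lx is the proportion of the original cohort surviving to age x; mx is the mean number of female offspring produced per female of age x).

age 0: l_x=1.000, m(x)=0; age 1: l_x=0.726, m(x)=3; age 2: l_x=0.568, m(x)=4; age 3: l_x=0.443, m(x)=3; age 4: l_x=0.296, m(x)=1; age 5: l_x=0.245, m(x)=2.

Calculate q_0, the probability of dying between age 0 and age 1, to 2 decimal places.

q_0 = (l_0 − l_1) / l_0 = (1 − 0.726) / 1
     = 0.274 / 1 = 0.274 → 0.27

0.27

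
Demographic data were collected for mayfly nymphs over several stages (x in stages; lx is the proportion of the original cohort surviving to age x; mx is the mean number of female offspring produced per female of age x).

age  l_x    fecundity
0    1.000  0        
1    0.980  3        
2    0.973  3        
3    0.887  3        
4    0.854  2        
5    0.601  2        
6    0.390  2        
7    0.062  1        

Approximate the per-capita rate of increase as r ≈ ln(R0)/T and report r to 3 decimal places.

R0 = Σ lx·mx = 0 + 2.94 + 2.919 + 2.661 + 1.708 + 1.202 + 0.78 + 0.062 = 12.272
Σ x·lx·mx = 34.717; T = 34.717/12.272 = 2.82896…
r ≈ ln(R0)/T = ln(12.272)/2.82896… = 0.8863… → 0.886

0.886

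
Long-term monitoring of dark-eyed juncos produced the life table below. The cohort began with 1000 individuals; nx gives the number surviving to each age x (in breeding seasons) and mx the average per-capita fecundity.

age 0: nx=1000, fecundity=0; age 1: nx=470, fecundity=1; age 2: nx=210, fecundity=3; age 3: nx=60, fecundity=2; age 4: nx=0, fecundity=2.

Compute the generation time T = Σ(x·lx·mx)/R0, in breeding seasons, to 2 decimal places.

1.71

lx = nx/n0 = nx/1000: 1, 0.47, 0.21, 0.06, 0
lx·mx: 0, 0.47, 0.63, 0.12, 0 → R0 = 1.22
x·lx·mx: 0, 0.47, 1.26, 0.36, 0 → Σ = 2.09
T = 2.09 / 1.22 = 1.713115… → 1.71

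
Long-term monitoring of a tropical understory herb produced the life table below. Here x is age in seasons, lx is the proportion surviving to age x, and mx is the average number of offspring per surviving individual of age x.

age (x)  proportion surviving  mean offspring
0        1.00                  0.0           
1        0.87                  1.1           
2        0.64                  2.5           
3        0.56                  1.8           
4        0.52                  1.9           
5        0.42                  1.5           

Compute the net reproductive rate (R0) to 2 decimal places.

lx·mx by age: 0, 0.957, 1.6, 1.008, 0.988, 0.63
R0 = Σ lx·mx = 5.183 → 5.18

5.18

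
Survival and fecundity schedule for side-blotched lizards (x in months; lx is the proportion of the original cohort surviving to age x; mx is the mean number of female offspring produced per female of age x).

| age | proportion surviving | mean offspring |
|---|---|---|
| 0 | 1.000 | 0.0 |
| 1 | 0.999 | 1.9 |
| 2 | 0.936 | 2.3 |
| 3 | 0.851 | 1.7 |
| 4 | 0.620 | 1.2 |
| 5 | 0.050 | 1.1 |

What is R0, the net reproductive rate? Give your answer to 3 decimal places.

lx·mx by age: 0, 1.8981, 2.1528, 1.4467, 0.744, 0.055
R0 = Σ lx·mx = 6.2966 → 6.297

6.297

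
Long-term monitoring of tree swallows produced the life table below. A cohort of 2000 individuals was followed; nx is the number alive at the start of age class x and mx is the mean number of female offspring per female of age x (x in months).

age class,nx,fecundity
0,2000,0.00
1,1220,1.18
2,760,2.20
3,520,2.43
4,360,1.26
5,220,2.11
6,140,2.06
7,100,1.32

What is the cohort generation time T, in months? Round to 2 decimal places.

lx = nx/n0 = nx/2000: 1, 0.61, 0.38, 0.26, 0.18, 0.11, 0.07, 0.05
lx·mx: 0, 0.7198, 0.836, 0.6318, 0.2268, 0.2321, 0.1442, 0.066 → R0 = 2.8567
x·lx·mx: 0, 0.7198, 1.672, 1.8954, 0.9072, 1.1605, 0.8652, 0.462 → Σ = 7.6821
T = 7.6821 / 2.8567 = 2.689152… → 2.69

2.69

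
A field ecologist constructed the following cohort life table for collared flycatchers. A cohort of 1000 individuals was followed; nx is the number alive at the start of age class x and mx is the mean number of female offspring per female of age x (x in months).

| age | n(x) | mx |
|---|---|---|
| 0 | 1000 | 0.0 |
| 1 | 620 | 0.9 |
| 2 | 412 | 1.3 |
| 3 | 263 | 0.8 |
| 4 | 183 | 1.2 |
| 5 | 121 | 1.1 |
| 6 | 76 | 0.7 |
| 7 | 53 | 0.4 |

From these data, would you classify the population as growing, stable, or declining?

lx = nx/n0 = nx/1000: 1, 0.62, 0.412, 0.263, 0.183, 0.121, 0.076, 0.053
R0 = Σ lx·mx = 0 + 0.558 + 0.5356 + 0.2104 + 0.2196 + 0.1331 + 0.0532 + 0.0212 = 1.7311
R0 > 1, so the population is growing.

growing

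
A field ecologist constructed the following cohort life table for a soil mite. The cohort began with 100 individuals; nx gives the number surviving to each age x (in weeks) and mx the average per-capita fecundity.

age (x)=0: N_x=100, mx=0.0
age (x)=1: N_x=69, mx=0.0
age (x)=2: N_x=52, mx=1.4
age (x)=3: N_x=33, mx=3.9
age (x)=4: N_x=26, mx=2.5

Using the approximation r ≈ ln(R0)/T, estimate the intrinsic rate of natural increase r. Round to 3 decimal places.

0.330

lx = nx/n0 = nx/100: 1, 0.69, 0.52, 0.33, 0.26
R0 = Σ lx·mx = 0 + 0 + 0.728 + 1.287 + 0.65 = 2.665
Σ x·lx·mx = 7.917; T = 7.917/2.665 = 2.97073…
r ≈ ln(R0)/T = ln(2.665)/2.97073… = 0.32995… → 0.330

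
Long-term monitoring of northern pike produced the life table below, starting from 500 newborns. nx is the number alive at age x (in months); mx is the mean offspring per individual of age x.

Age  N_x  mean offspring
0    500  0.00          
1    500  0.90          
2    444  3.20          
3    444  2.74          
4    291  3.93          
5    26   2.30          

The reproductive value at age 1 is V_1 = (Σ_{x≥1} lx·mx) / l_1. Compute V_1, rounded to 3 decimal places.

8.582

lx = nx/n0 = nx/500: 1, 1, 0.888, 0.888, 0.582, 0.052
lx·mx for x ≥ 1: 0.9, 2.8416, 2.43312, 2.28726, 0.1196 → sum = 8.58158
V_1 = 8.58158 / l_1 = 8.58158 / 1 = 8.58158 → 8.582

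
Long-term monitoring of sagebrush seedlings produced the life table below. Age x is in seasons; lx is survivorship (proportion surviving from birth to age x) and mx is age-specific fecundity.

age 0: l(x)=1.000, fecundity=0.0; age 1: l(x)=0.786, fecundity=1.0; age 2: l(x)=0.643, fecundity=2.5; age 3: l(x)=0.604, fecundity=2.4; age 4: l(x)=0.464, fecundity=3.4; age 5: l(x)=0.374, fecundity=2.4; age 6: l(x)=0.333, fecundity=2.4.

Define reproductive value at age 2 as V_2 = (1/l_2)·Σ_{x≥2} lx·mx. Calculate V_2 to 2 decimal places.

lx·mx for x ≥ 2: 1.6075, 1.4496, 1.5776, 0.8976, 0.7992 → sum = 6.3315
V_2 = 6.3315 / l_2 = 6.3315 / 0.643 = 9.846812… → 9.85

9.85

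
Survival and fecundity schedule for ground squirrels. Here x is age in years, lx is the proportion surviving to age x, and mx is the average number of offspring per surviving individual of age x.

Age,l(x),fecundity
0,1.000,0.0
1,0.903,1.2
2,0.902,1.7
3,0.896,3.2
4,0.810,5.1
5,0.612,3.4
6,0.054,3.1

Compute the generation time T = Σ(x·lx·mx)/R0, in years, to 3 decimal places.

3.429

lx·mx: 0, 1.0836, 1.5334, 2.8672, 4.131, 2.0808, 0.1674 → R0 = 11.8634
x·lx·mx: 0, 1.0836, 3.0668, 8.6016, 16.524, 10.404, 1.0044 → Σ = 40.6844
T = 40.6844 / 11.8634 = 3.429405… → 3.429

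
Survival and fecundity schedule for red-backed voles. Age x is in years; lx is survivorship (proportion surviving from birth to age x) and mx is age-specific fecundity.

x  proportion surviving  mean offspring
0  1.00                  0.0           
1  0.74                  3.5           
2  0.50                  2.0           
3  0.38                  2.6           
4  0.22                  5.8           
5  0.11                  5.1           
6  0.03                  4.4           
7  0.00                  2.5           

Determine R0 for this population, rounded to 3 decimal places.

6.547

lx·mx by age: 0, 2.59, 1, 0.988, 1.276, 0.561, 0.132, 0
R0 = Σ lx·mx = 6.547 → 6.547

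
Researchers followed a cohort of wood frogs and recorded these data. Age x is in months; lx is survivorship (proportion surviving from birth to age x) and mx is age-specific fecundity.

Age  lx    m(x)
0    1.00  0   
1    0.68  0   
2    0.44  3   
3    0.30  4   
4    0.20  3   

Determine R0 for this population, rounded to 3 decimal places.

3.120

lx·mx by age: 0, 0, 1.32, 1.2, 0.6
R0 = Σ lx·mx = 3.12 → 3.120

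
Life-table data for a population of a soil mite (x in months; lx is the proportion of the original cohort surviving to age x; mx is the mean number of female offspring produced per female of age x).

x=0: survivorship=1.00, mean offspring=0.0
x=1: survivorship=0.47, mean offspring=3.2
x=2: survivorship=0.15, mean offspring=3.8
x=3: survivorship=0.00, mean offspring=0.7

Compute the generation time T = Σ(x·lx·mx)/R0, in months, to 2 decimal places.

lx·mx: 0, 1.504, 0.57, 0 → R0 = 2.074
x·lx·mx: 0, 1.504, 1.14, 0 → Σ = 2.644
T = 2.644 / 2.074 = 1.274831… → 1.27

1.27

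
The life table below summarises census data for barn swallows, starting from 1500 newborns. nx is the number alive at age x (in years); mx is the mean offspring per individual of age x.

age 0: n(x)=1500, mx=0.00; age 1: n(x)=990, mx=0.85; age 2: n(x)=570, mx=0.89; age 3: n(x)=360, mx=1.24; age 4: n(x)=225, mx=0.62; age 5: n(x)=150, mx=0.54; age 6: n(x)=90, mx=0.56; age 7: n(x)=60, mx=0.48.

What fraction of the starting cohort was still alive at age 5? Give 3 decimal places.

l_5 = n_5/n_0 = 150/1500 = 0.1 → 0.100

0.100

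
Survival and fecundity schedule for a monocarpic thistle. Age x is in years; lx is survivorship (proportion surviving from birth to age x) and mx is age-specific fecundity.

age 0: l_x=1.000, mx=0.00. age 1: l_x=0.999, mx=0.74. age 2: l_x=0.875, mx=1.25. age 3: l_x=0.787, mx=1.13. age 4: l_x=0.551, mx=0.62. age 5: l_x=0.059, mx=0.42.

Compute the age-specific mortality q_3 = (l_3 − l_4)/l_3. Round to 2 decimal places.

q_3 = (l_3 − l_4) / l_3 = (0.787 − 0.551) / 0.787
     = 0.236 / 0.787 = 0.299873… → 0.30

0.30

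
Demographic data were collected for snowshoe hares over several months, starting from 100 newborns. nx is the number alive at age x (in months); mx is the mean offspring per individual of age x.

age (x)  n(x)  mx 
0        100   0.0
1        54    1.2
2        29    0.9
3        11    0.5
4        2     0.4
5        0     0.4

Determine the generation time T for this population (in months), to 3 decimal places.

lx = nx/n0 = nx/100: 1, 0.54, 0.29, 0.11, 0.02, 0
lx·mx: 0, 0.648, 0.261, 0.055, 0.008, 0 → R0 = 0.972
x·lx·mx: 0, 0.648, 0.522, 0.165, 0.032, 0 → Σ = 1.367
T = 1.367 / 0.972 = 1.406379… → 1.406

1.406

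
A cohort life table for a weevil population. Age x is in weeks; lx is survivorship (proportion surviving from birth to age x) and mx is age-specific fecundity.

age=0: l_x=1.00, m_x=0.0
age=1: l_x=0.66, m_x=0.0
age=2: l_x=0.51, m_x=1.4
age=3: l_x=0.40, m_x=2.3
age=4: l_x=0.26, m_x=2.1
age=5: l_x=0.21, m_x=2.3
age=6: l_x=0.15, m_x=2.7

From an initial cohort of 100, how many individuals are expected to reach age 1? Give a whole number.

66

Expected survivors = N0 · l_1 = 100 × 0.66 = 66 → 66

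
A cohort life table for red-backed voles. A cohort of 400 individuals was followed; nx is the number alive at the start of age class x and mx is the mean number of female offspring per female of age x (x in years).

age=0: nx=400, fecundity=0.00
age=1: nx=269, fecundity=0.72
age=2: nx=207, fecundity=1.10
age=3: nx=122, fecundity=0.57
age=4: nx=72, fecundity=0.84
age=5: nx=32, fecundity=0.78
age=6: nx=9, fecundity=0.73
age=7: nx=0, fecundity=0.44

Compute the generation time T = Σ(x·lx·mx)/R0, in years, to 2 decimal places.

lx = nx/n0 = nx/400: 1, 0.6725, 0.5175, 0.305, 0.18, 0.08, 0.0225, 0
lx·mx: 0, 0.4842, 0.56925, 0.17385, 0.1512, 0.0624, 0.016425, 0 → R0 = 1.457325
x·lx·mx: 0, 0.4842, 1.1385, 0.52155, 0.6048, 0.312, 0.09855, 0 → Σ = 3.1596
T = 3.1596 / 1.457325 = 2.168082… → 2.17

2.17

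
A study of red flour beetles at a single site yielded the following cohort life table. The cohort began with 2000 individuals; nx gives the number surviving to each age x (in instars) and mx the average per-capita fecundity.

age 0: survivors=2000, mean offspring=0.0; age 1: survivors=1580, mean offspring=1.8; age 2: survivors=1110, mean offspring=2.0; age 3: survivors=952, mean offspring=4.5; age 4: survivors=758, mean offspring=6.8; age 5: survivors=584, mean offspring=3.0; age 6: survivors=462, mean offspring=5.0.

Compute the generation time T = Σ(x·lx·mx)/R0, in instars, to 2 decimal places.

3.41

lx = nx/n0 = nx/2000: 1, 0.79, 0.555, 0.476, 0.379, 0.292, 0.231
lx·mx: 0, 1.422, 1.11, 2.142, 2.5772, 0.876, 1.155 → R0 = 9.2822
x·lx·mx: 0, 1.422, 2.22, 6.426, 10.3088, 4.38, 6.93 → Σ = 31.6868
T = 31.6868 / 9.2822 = 3.413717… → 3.41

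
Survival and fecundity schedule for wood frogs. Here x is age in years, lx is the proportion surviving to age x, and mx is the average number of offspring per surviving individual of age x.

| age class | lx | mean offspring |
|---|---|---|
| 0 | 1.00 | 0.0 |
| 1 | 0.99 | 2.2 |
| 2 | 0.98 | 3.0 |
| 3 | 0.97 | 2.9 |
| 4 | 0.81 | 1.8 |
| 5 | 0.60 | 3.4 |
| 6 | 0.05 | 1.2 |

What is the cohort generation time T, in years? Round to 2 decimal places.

2.86

lx·mx: 0, 2.178, 2.94, 2.813, 1.458, 2.04, 0.06 → R0 = 11.489
x·lx·mx: 0, 2.178, 5.88, 8.439, 5.832, 10.2, 0.36 → Σ = 32.889
T = 32.889 / 11.489 = 2.862651… → 2.86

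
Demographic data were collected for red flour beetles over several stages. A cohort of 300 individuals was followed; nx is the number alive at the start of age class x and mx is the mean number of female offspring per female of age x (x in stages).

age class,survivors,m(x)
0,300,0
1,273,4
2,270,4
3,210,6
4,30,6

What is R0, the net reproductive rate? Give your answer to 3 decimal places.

12.040

lx = nx/n0 = nx/300: 1, 0.91, 0.9, 0.7, 0.1
lx·mx by age: 0, 3.64, 3.6, 4.2, 0.6
R0 = Σ lx·mx = 12.04 → 12.040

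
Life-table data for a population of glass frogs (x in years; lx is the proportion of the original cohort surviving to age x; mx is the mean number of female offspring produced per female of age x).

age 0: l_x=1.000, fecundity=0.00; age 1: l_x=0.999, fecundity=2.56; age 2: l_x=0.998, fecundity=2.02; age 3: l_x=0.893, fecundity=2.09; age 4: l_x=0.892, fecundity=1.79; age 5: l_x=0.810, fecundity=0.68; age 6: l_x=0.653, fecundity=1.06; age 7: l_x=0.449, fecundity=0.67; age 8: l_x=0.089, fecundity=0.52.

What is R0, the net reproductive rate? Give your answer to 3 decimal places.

lx·mx by age: 0, 2.55744, 2.01596, 1.86637, 1.59668, 0.5508, 0.69218, 0.30083, 0.04628
R0 = Σ lx·mx = 9.62654 → 9.627

9.627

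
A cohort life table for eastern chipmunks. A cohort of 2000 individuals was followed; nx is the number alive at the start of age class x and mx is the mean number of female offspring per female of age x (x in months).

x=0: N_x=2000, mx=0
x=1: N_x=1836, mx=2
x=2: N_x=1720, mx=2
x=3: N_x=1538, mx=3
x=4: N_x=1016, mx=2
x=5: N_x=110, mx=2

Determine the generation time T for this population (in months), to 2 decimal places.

lx = nx/n0 = nx/2000: 1, 0.918, 0.86, 0.769, 0.508, 0.055
lx·mx: 0, 1.836, 1.72, 2.307, 1.016, 0.11 → R0 = 6.989
x·lx·mx: 0, 1.836, 3.44, 6.921, 4.064, 0.55 → Σ = 16.811
T = 16.811 / 6.989 = 2.405351… → 2.41

2.41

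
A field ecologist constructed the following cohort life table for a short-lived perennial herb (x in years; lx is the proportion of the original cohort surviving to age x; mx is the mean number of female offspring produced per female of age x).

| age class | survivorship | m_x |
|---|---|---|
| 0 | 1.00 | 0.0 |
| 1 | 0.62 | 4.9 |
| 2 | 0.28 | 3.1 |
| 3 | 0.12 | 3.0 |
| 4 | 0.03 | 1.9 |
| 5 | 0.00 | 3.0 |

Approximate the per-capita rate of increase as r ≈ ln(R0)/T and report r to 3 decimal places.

R0 = Σ lx·mx = 0 + 3.038 + 0.868 + 0.36 + 0.057 + 0 = 4.323
Σ x·lx·mx = 6.082; T = 6.082/4.323 = 1.40689…
r ≈ ln(R0)/T = ln(4.323)/1.40689… = 1.04055… → 1.041

1.041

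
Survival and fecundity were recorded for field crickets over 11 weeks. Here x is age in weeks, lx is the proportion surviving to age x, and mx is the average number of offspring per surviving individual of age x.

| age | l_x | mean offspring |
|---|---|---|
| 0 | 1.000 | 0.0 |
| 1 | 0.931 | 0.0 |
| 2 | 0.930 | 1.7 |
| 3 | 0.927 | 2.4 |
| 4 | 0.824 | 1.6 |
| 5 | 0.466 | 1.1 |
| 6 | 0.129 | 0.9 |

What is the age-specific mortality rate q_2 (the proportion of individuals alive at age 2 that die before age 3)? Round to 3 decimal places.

q_2 = (l_2 − l_3) / l_2 = (0.93 − 0.927) / 0.93
     = 0.003 / 0.93 = 0.003226… → 0.003

0.003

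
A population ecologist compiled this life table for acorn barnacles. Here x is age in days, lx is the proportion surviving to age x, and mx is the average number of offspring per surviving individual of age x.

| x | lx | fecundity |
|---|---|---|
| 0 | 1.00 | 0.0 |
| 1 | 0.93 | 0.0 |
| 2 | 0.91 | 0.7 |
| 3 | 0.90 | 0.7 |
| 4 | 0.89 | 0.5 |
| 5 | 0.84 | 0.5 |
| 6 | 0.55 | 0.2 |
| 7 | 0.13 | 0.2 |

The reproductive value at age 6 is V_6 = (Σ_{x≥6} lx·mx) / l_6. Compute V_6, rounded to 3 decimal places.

0.247

lx·mx for x ≥ 6: 0.11, 0.026 → sum = 0.136
V_6 = 0.136 / l_6 = 0.136 / 0.55 = 0.247273… → 0.247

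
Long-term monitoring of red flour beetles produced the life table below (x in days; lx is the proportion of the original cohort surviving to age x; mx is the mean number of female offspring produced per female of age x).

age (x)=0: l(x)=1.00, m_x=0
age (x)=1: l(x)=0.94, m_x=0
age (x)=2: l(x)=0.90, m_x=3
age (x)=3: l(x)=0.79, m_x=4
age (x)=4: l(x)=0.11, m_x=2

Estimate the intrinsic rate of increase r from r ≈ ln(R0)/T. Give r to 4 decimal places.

R0 = Σ lx·mx = 0 + 0 + 2.7 + 3.16 + 0.22 = 6.08
Σ x·lx·mx = 15.76; T = 15.76/6.08 = 2.59211…
r ≈ ln(R0)/T = ln(6.08)/2.59211… = 0.696347… → 0.6963

0.6963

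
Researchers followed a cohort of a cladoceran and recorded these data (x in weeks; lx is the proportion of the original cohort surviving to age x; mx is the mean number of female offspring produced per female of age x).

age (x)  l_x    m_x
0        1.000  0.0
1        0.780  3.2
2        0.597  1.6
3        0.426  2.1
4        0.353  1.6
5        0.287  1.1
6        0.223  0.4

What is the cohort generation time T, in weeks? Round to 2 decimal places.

lx·mx: 0, 2.496, 0.9552, 0.8946, 0.5648, 0.3157, 0.0892 → R0 = 5.3155
x·lx·mx: 0, 2.496, 1.9104, 2.6838, 2.2592, 1.5785, 0.5352 → Σ = 11.4631
T = 11.4631 / 5.3155 = 2.156542… → 2.16

2.16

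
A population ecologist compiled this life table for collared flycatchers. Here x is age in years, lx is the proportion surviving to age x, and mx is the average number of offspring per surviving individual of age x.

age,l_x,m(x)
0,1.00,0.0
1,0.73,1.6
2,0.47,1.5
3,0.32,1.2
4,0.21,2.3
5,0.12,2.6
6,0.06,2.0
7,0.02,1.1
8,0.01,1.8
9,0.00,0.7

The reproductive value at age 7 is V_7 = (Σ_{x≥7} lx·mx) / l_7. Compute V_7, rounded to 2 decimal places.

lx·mx for x ≥ 7: 0.022, 0.018, 0 → sum = 0.04
V_7 = 0.04 / l_7 = 0.04 / 0.02 = 2 → 2.00

2.00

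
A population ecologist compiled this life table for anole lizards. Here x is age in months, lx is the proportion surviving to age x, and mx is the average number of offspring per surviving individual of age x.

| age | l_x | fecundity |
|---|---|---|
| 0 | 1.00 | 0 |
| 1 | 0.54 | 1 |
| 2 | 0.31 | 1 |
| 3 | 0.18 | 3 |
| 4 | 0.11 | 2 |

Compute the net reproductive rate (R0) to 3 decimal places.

lx·mx by age: 0, 0.54, 0.31, 0.54, 0.22
R0 = Σ lx·mx = 1.61 → 1.610

1.610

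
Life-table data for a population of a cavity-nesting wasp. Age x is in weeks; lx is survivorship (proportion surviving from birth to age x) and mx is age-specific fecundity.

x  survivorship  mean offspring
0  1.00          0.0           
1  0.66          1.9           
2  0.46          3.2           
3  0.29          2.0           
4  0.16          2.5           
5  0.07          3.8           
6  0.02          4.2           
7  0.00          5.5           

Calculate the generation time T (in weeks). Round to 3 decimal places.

lx·mx: 0, 1.254, 1.472, 0.58, 0.4, 0.266, 0.084, 0 → R0 = 4.056
x·lx·mx: 0, 1.254, 2.944, 1.74, 1.6, 1.33, 0.504, 0 → Σ = 9.372
T = 9.372 / 4.056 = 2.310651… → 2.311

2.311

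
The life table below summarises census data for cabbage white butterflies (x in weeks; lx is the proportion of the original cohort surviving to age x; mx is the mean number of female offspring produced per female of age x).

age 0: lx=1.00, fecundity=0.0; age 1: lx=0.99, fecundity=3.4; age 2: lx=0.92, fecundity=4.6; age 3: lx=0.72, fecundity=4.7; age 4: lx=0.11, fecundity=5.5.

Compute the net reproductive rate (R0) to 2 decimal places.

11.59

lx·mx by age: 0, 3.366, 4.232, 3.384, 0.605
R0 = Σ lx·mx = 11.587 → 11.59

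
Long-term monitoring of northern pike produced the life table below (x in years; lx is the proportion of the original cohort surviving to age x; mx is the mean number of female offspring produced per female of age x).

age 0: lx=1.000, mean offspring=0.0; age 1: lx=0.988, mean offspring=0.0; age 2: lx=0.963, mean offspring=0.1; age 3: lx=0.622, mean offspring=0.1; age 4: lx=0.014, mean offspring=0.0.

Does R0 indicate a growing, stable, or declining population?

R0 = Σ lx·mx = 0 + 0 + 0.0963 + 0.0622 + 0 = 0.1585
R0 < 1, so the population is declining.

declining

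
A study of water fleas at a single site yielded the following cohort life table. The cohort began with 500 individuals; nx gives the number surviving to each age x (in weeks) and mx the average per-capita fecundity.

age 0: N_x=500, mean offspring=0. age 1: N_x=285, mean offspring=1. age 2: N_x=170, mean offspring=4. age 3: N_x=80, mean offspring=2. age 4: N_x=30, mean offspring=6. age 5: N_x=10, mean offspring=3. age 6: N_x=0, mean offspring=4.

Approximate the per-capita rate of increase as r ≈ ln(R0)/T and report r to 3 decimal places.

lx = nx/n0 = nx/500: 1, 0.57, 0.34, 0.16, 0.06, 0.02, 0
R0 = Σ lx·mx = 0 + 0.57 + 1.36 + 0.32 + 0.36 + 0.06 + 0 = 2.67
Σ x·lx·mx = 5.99; T = 5.99/2.67 = 2.24345…
r ≈ ln(R0)/T = ln(2.67)/2.24345… = 0.43775… → 0.438

0.438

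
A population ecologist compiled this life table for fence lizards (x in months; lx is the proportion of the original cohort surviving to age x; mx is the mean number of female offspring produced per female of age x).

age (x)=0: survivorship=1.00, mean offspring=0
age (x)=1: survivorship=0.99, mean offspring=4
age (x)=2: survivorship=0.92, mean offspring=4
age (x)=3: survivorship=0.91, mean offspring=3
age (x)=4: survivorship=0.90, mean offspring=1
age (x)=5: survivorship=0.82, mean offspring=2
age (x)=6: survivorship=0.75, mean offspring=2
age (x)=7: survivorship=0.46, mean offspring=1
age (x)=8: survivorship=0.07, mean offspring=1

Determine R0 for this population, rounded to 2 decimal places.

lx·mx by age: 0, 3.96, 3.68, 2.73, 0.9, 1.64, 1.5, 0.46, 0.07
R0 = Σ lx·mx = 14.94 → 14.94

14.94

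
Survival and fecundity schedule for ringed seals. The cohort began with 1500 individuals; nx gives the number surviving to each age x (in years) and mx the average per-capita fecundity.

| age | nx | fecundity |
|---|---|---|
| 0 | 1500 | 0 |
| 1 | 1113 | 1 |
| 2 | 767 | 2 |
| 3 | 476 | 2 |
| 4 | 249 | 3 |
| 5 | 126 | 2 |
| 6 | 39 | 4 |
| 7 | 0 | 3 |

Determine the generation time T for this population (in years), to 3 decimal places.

lx = nx/n0 = nx/1500: 1, 0.742, 0.51133…, 0.31733…, 0.166, 0.084, 0.026, 0
lx·mx: 0, 0.742, 1.022667…, 0.634667…, 0.498, 0.168, 0.104, 0 → R0 = 3.169333…
x·lx·mx: 0, 0.742, 2.045333…, 1.904…, 1.992, 0.84, 0.624, 0 → Σ = 8.147333…
T = 8.147333… / 3.169333… = 2.570677… → 2.571

2.571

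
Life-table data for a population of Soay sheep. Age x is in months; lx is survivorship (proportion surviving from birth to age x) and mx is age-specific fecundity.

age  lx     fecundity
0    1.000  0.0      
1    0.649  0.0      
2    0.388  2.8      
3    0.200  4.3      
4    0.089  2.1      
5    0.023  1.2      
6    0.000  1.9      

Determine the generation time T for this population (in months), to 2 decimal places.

2.61

lx·mx: 0, 0, 1.0864, 0.86, 0.1869, 0.0276, 0 → R0 = 2.1609
x·lx·mx: 0, 0, 2.1728, 2.58, 0.7476, 0.138, 0 → Σ = 5.6384
T = 5.6384 / 2.1609 = 2.609283… → 2.61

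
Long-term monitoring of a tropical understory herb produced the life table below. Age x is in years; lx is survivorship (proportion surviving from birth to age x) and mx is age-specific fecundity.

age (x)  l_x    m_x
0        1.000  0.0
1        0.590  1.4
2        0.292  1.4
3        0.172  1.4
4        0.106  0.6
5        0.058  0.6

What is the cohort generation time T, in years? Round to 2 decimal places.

1.78

lx·mx: 0, 0.826, 0.4088, 0.2408, 0.0636, 0.0348 → R0 = 1.574
x·lx·mx: 0, 0.826, 0.8176, 0.7224, 0.2544, 0.174 → Σ = 2.7944
T = 2.7944 / 1.574 = 1.775349… → 1.78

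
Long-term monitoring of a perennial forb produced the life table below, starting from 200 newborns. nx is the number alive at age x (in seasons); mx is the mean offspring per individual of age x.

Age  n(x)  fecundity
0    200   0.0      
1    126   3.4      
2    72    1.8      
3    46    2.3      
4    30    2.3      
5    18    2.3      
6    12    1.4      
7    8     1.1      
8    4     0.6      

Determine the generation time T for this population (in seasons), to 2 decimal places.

2.08

lx = nx/n0 = nx/200: 1, 0.63, 0.36, 0.23, 0.15, 0.09, 0.06, 0.04, 0.02
lx·mx: 0, 2.142, 0.648, 0.529, 0.345, 0.207, 0.084, 0.044, 0.012 → R0 = 4.011
x·lx·mx: 0, 2.142, 1.296, 1.587, 1.38, 1.035, 0.504, 0.308, 0.096 → Σ = 8.348
T = 8.348 / 4.011 = 2.081276… → 2.08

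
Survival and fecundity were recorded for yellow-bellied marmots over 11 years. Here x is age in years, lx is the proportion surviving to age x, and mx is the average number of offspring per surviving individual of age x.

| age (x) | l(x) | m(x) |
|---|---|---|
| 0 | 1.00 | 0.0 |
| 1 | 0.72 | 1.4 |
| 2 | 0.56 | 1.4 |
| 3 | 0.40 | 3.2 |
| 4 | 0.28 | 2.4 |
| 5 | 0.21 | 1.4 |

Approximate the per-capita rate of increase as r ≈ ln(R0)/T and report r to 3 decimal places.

0.533

R0 = Σ lx·mx = 0 + 1.008 + 0.784 + 1.28 + 0.672 + 0.294 = 4.038
Σ x·lx·mx = 10.574; T = 10.574/4.038 = 2.61862…
r ≈ ln(R0)/T = ln(4.038)/2.61862… = 0.53301… → 0.533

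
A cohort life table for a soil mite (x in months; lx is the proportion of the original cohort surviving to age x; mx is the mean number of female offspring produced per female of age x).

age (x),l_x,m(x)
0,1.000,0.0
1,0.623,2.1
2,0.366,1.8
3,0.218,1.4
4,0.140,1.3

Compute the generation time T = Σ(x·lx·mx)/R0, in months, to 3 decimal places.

1.740

lx·mx: 0, 1.3083, 0.6588, 0.3052, 0.182 → R0 = 2.4543
x·lx·mx: 0, 1.3083, 1.3176, 0.9156, 0.728 → Σ = 4.2695
T = 4.2695 / 2.4543 = 1.7396… → 1.740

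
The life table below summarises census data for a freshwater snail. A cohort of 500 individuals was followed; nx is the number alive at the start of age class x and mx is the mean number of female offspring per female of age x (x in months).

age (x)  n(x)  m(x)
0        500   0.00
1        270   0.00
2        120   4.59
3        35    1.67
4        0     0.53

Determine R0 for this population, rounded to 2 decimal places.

lx = nx/n0 = nx/500: 1, 0.54, 0.24, 0.07, 0
lx·mx by age: 0, 0, 1.1016, 0.1169, 0
R0 = Σ lx·mx = 1.2185 → 1.22

1.22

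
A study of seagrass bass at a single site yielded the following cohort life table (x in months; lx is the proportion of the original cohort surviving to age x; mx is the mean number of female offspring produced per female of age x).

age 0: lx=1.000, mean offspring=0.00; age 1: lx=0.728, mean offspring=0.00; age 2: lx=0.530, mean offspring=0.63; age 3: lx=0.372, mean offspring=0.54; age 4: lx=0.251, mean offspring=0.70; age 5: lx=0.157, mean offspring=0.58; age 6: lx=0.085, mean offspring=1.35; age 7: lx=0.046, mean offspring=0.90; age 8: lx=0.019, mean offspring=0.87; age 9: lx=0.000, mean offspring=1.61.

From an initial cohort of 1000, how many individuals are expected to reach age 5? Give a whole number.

157

Expected survivors = N0 · l_5 = 1000 × 0.157 = 157 → 157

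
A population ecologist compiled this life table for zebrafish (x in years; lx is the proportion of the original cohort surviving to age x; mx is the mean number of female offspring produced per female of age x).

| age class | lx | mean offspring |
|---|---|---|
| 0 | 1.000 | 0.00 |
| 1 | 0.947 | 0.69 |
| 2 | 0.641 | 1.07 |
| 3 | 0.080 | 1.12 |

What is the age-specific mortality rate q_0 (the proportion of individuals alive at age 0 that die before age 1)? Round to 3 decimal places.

0.053

q_0 = (l_0 − l_1) / l_0 = (1 − 0.947) / 1
     = 0.053 / 1 = 0.053 → 0.053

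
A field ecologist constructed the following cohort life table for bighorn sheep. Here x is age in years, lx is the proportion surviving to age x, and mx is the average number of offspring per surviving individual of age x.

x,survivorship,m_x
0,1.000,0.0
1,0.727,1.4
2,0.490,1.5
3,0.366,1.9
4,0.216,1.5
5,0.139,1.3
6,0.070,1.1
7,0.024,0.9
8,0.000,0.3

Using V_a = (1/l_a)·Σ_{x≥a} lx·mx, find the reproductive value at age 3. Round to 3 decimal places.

lx·mx for x ≥ 3: 0.6954, 0.324, 0.1807, 0.077, 0.0216, 0 → sum = 1.2987
V_3 = 1.2987 / l_3 = 1.2987 / 0.366 = 3.548361… → 3.548

3.548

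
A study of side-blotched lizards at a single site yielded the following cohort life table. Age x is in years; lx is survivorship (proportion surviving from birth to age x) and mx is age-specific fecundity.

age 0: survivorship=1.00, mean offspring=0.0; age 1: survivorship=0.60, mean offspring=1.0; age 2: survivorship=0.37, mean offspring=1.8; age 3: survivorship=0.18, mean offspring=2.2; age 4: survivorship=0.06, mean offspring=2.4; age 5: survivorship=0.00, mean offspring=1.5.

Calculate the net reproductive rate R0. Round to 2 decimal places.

lx·mx by age: 0, 0.6, 0.666, 0.396, 0.144, 0
R0 = Σ lx·mx = 1.806 → 1.81

1.81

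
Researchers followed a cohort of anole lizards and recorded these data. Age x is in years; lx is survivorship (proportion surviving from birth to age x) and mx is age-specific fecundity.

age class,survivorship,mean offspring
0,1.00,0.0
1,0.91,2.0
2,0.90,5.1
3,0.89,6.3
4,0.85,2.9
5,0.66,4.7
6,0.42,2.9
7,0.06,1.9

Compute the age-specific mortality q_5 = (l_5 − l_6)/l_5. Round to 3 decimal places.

0.364

q_5 = (l_5 − l_6) / l_5 = (0.66 − 0.42) / 0.66
     = 0.24 / 0.66 = 0.363636… → 0.364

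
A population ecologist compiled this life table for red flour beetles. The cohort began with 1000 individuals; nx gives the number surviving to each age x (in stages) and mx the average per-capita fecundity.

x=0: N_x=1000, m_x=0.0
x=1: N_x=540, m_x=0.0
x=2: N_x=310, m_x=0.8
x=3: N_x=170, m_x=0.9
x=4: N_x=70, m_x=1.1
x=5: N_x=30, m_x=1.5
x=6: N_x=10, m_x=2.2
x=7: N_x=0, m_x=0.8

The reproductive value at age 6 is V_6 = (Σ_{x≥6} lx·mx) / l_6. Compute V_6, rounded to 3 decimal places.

lx = nx/n0 = nx/1000: 1, 0.54, 0.31, 0.17, 0.07, 0.03, 0.01, 0
lx·mx for x ≥ 6: 0.022, 0 → sum = 0.022
V_6 = 0.022 / l_6 = 0.022 / 0.01 = 2.2 → 2.200

2.200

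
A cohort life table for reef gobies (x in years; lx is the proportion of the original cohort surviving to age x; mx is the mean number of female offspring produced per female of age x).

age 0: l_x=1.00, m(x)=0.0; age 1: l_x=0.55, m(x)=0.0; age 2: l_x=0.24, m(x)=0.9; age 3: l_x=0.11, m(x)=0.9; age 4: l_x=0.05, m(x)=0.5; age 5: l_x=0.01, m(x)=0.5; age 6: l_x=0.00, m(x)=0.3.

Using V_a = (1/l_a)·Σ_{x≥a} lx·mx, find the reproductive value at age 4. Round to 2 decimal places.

lx·mx for x ≥ 4: 0.025, 0.005, 0 → sum = 0.03
V_4 = 0.03 / l_4 = 0.03 / 0.05 = 0.6 → 0.60

0.60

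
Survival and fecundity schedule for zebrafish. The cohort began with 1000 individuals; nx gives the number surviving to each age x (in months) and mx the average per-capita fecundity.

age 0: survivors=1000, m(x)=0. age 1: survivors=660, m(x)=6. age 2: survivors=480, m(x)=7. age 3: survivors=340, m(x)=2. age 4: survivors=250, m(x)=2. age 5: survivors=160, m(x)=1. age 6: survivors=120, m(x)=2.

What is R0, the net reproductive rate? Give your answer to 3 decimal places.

8.900

lx = nx/n0 = nx/1000: 1, 0.66, 0.48, 0.34, 0.25, 0.16, 0.12
lx·mx by age: 0, 3.96, 3.36, 0.68, 0.5, 0.16, 0.24
R0 = Σ lx·mx = 8.9 → 8.900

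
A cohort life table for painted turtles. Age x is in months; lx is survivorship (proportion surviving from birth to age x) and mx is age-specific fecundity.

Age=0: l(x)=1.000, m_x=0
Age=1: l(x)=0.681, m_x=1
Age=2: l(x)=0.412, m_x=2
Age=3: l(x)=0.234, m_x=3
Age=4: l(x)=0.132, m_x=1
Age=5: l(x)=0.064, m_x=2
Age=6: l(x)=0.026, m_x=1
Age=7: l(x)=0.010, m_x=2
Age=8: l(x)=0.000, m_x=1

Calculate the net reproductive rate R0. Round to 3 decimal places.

lx·mx by age: 0, 0.681, 0.824, 0.702, 0.132, 0.128, 0.026, 0.02, 0
R0 = Σ lx·mx = 2.513 → 2.513

2.513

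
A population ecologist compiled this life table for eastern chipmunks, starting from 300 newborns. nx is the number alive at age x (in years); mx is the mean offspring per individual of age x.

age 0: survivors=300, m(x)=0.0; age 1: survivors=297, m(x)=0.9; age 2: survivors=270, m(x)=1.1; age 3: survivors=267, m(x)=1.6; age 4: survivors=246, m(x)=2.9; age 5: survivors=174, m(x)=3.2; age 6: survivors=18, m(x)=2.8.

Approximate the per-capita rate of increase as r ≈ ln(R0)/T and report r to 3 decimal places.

lx = nx/n0 = nx/300: 1, 0.99, 0.9, 0.89, 0.82, 0.58, 0.06
R0 = Σ lx·mx = 0 + 0.891 + 0.99 + 1.424 + 2.378 + 1.856 + 0.168 = 7.707
Σ x·lx·mx = 26.943; T = 26.943/7.707 = 3.49591…
r ≈ ln(R0)/T = ln(7.707)/3.49591… = 0.58415… → 0.584

0.584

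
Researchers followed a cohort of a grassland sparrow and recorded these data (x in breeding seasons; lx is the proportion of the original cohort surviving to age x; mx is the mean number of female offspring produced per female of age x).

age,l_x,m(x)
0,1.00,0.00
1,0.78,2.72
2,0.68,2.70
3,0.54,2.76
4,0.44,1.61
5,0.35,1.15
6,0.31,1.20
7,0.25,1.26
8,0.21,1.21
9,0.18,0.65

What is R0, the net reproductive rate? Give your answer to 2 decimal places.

7.62

lx·mx by age: 0, 2.1216, 1.836, 1.4904, 0.7084, 0.4025, 0.372, 0.315, 0.2541, 0.117
R0 = Σ lx·mx = 7.617 → 7.62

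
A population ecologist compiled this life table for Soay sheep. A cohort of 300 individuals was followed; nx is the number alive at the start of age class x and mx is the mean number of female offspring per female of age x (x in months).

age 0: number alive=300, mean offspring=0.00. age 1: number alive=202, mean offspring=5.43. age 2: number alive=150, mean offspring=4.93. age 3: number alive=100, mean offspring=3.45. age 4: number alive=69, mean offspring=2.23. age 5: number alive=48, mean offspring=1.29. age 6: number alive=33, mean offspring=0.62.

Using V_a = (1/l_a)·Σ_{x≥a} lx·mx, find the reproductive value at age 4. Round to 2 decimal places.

3.42

lx = nx/n0 = nx/300: 1, 0.67333…, 0.5, 0.33333…, 0.23, 0.16, 0.11
lx·mx for x ≥ 4: 0.5129, 0.2064, 0.0682 → sum = 0.7875
V_4 = 0.7875 / l_4 = 0.7875 / 0.23 = 3.423913… → 3.42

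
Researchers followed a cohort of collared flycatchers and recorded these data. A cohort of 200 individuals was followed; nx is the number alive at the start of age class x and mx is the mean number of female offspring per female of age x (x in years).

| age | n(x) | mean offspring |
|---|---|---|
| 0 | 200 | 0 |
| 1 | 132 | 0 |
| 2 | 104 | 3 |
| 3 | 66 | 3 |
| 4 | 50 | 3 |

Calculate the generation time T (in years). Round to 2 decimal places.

lx = nx/n0 = nx/200: 1, 0.66, 0.52, 0.33, 0.25
lx·mx: 0, 0, 1.56, 0.99, 0.75 → R0 = 3.3
x·lx·mx: 0, 0, 3.12, 2.97, 3 → Σ = 9.09
T = 9.09 / 3.3 = 2.754545… → 2.75

2.75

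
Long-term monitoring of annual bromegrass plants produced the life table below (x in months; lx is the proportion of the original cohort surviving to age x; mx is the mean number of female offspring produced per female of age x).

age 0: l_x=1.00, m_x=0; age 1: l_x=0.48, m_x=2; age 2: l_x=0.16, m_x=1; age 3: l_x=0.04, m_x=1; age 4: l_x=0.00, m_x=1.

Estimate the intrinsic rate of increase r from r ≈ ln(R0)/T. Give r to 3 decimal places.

R0 = Σ lx·mx = 0 + 0.96 + 0.16 + 0.04 + 0 = 1.16
Σ x·lx·mx = 1.4; T = 1.4/1.16 = 1.2069…
r ≈ ln(R0)/T = ln(1.16)/1.2069… = 0.12298… → 0.123

0.123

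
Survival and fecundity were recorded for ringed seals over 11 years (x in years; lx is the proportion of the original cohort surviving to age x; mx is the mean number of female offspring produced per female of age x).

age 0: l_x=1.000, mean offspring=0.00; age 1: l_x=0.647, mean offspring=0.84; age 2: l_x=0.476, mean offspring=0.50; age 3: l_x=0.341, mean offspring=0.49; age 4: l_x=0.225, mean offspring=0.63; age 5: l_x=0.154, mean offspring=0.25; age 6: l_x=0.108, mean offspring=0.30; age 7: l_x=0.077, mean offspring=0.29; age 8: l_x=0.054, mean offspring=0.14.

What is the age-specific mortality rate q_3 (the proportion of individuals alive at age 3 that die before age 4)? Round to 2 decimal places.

q_3 = (l_3 − l_4) / l_3 = (0.341 − 0.225) / 0.341
     = 0.116 / 0.341 = 0.340176… → 0.34

0.34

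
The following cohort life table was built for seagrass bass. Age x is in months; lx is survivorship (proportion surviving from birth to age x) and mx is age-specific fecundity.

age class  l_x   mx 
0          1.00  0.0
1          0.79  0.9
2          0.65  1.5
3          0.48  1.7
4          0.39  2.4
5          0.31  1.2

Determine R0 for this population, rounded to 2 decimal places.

3.81

lx·mx by age: 0, 0.711, 0.975, 0.816, 0.936, 0.372
R0 = Σ lx·mx = 3.81 → 3.81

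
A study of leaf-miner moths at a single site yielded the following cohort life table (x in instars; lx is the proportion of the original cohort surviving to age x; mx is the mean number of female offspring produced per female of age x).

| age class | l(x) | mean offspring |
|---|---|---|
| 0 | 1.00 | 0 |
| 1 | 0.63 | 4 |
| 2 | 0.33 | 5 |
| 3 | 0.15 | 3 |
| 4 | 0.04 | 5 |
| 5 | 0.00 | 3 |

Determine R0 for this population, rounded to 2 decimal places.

4.82

lx·mx by age: 0, 2.52, 1.65, 0.45, 0.2, 0
R0 = Σ lx·mx = 4.82 → 4.82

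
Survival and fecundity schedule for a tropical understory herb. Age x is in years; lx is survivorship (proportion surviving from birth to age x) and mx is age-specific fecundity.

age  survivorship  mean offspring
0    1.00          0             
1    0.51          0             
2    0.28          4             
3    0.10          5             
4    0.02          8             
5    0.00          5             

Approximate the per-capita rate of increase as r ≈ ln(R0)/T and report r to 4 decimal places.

0.2343

R0 = Σ lx·mx = 0 + 0 + 1.12 + 0.5 + 0.16 + 0 = 1.78
Σ x·lx·mx = 4.38; T = 4.38/1.78 = 2.46067…
r ≈ ln(R0)/T = ln(1.78)/2.46067… = 0.234331… → 0.2343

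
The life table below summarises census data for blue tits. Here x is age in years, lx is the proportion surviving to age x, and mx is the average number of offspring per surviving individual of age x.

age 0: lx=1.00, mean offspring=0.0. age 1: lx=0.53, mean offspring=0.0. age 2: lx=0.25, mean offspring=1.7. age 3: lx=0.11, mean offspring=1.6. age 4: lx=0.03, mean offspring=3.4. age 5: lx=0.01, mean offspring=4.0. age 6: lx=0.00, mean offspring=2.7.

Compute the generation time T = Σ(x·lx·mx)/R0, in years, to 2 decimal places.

lx·mx: 0, 0, 0.425, 0.176, 0.102, 0.04, 0 → R0 = 0.743
x·lx·mx: 0, 0, 0.85, 0.528, 0.408, 0.2, 0 → Σ = 1.986
T = 1.986 / 0.743 = 2.672948… → 2.67

2.67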